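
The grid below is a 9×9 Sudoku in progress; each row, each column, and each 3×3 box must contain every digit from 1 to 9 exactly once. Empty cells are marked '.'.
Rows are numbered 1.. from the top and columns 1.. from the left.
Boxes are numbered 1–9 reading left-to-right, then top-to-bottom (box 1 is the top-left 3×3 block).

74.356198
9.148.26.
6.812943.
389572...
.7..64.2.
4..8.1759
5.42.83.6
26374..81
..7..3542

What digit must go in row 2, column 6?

Row 2 already contains {1, 2, 4, 6, 8, 9}.
Column 6 already contains {1, 2, 3, 4, 6, 8, 9}.
Its 3×3 block (box 2) already contains {1, 2, 3, 4, 5, 6, 8, 9}.
The only value from 1–9 not eliminated is 7, so row 2, column 6 = 7.

7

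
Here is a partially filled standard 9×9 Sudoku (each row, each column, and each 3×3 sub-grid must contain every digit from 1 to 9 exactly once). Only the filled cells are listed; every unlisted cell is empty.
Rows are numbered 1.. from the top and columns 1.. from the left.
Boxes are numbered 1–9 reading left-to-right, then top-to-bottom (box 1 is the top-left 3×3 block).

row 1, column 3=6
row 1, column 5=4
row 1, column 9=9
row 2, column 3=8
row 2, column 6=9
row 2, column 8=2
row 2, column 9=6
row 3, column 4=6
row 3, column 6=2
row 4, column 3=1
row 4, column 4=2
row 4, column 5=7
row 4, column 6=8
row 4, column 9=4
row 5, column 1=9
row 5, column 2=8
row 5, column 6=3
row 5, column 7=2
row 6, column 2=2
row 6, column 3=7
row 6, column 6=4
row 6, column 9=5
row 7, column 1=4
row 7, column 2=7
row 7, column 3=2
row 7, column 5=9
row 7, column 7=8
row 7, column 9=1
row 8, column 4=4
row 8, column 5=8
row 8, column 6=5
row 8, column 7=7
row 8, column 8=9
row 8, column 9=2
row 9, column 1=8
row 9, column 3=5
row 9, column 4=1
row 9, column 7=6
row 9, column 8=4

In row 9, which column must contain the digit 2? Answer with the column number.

Consider where 2 can go in row 9.
row 9, column 2 is out (column 2 already has a 2).
row 9, column 6 is out (column 6 already has a 2).
row 9, column 9 is out (column 9 already has a 2).
So the only cell in row 9 that can hold 2 is row 9, column 5.
That is column 5.

5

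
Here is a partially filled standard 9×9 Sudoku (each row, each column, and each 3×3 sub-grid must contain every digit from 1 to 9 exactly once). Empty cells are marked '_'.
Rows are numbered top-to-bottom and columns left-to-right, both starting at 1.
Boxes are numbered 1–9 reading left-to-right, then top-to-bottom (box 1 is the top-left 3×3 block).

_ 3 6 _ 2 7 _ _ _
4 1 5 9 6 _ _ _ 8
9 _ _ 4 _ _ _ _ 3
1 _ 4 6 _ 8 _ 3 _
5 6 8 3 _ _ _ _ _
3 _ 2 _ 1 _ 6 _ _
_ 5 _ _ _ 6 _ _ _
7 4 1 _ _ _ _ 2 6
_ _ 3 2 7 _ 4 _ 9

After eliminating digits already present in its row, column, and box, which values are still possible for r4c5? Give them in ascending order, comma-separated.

5,9

Row 4 already contains {1, 3, 4, 6, 8}.
Column 5 already contains {1, 2, 6, 7}.
Its 3×3 block (box 5) already contains {1, 3, 6, 8}.
Removing those from 1–9 leaves {5, 9} as the candidates for r4c5.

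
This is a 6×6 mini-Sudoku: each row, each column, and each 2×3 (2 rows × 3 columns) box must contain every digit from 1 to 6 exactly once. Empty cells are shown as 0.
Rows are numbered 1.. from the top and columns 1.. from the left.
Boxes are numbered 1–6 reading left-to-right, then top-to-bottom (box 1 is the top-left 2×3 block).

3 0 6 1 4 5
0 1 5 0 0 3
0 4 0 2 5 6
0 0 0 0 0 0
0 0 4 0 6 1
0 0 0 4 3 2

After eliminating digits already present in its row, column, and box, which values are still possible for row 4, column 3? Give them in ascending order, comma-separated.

1,2,3

Row 4 already contains {}.
Column 3 already contains {4, 5, 6}.
Its 2×3 block (box 3) already contains {4}.
Removing those from 1–6 leaves {1, 2, 3} as the candidates for row 4, column 3.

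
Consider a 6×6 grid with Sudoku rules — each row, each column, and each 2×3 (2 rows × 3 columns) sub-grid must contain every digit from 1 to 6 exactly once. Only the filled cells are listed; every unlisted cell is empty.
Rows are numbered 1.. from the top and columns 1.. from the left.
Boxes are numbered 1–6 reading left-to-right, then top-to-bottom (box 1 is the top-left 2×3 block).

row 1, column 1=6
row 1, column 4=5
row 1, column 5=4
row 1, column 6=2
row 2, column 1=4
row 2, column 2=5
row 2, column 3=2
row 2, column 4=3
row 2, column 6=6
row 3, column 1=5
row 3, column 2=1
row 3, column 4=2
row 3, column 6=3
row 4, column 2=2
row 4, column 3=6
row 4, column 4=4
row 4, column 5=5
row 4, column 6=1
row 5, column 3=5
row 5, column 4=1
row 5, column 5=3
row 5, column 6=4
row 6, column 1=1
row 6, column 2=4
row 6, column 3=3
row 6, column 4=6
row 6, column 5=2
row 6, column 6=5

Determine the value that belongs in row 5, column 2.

Row 5 already contains {1, 3, 4, 5}.
Column 2 already contains {1, 2, 4, 5}.
Its 2×3 block (box 5) already contains {1, 3, 4, 5}.
The only value from 1–6 not eliminated is 6, so row 5, column 2 = 6.

6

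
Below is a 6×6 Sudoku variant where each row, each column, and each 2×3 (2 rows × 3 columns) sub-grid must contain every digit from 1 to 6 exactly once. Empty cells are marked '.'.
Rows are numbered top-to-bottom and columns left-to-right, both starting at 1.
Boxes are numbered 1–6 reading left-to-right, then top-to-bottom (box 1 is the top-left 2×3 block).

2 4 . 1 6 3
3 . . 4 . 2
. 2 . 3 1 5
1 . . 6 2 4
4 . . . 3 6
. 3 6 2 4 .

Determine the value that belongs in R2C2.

Cell R2C2 itself could take any of {1, 5, 6} by direct elimination.
Consider where 6 can go in row 2.
R2C3 is out (column 3 already has a 6).
R2C5 is out (column 5 already has a 6).
So the only cell in row 2 that can hold 6 is R2C2.
Therefore R2C2 = 6.

6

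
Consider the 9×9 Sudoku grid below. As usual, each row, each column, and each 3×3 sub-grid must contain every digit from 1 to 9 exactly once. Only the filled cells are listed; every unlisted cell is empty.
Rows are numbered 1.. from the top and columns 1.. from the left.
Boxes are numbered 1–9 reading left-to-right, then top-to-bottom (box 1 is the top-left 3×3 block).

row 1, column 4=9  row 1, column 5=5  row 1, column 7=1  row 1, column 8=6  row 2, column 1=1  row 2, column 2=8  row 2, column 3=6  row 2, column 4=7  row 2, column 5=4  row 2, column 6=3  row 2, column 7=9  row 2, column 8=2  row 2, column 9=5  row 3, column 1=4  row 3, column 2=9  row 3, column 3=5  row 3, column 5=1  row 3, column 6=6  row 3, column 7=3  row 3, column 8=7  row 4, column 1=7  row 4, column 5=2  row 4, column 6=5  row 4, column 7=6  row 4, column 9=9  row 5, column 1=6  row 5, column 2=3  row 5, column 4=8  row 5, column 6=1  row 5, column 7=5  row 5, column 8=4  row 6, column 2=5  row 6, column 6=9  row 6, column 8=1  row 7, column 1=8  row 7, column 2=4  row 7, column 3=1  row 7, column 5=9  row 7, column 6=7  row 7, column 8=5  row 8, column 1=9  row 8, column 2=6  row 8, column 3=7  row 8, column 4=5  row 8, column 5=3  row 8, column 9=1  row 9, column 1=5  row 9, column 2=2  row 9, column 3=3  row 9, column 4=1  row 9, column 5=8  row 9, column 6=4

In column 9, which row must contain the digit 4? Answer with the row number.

Consider where 4 can go in column 9.
row 3, column 9 is out (row 3 already has a 4).
row 5, column 9 is out (row 5 already has a 4).
row 6, column 9 is out (box 6 already has a 4).
row 7, column 9 is out (row 7 already has a 4).
row 9, column 9 is out (row 9 already has a 4).
So the only cell in column 9 that can hold 4 is row 1, column 9.
That is row 1.

1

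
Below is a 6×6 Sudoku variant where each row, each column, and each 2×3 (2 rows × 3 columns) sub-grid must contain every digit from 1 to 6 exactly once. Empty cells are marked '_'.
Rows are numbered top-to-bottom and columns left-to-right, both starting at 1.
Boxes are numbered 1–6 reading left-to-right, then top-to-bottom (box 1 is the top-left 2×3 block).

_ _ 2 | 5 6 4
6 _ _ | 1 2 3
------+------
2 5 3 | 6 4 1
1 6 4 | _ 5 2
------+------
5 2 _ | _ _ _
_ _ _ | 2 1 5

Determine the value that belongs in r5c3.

1

Cell r5c3 itself could take any of {1, 6} by direct elimination.
Consider where 1 can go in box 5.
r6c1 is out (row 6 already has a 1).
r6c2 is out (row 6 already has a 1).
r6c3 is out (row 6 already has a 1).
So the only cell in box 5 that can hold 1 is r5c3.
Therefore r5c3 = 1.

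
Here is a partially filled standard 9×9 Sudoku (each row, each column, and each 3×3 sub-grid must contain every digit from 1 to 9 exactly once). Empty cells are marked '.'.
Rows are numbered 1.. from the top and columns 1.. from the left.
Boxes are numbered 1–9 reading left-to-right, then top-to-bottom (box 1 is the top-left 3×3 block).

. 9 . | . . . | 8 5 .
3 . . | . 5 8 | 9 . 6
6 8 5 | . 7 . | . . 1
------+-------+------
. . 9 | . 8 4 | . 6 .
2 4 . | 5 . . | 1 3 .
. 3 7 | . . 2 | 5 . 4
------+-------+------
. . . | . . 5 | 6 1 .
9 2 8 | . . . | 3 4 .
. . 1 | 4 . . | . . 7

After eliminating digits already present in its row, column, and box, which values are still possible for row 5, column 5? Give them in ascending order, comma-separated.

Row 5 already contains {1, 2, 3, 4, 5}.
Column 5 already contains {5, 7, 8}.
Its 3×3 block (box 5) already contains {2, 4, 5, 8}.
Removing those from 1–9 leaves {6, 9} as the candidates for row 5, column 5.

6,9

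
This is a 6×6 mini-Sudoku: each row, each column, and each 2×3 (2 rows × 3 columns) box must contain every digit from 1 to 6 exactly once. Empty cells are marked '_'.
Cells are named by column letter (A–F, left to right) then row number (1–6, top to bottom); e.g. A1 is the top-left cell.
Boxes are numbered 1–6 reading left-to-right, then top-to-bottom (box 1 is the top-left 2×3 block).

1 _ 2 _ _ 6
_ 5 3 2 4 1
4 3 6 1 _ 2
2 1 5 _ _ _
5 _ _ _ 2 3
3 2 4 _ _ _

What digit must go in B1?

Row 1 already contains {1, 2, 6}.
Column B already contains {1, 2, 3, 5}.
Its 2×3 block (box 1) already contains {1, 2, 3, 5}.
The only value from 1–6 not eliminated is 4, so B1 = 4.

4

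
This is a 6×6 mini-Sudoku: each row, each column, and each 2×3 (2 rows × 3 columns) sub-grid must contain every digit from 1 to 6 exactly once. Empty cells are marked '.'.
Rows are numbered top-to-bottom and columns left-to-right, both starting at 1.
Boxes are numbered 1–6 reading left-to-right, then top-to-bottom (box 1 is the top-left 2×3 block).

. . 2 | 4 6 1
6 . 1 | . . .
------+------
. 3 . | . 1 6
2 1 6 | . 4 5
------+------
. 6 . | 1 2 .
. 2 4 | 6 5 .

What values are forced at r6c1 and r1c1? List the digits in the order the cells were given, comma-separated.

For r6c1:
  Consider where 1 can go in row 6.
  r6c6 is out (column 6 already has a 1).
  So the only cell in row 6 that can hold 1 is r6c1.
  So r6c1 = 1.
For r1c1:
  Consider where 3 can go in box 1.
  r1c2 is out (column 2 already has a 3).
  r2c2 is out (column 2 already has a 3).
  So the only cell in box 1 that can hold 3 is r1c1.
  So r1c1 = 3.

1,3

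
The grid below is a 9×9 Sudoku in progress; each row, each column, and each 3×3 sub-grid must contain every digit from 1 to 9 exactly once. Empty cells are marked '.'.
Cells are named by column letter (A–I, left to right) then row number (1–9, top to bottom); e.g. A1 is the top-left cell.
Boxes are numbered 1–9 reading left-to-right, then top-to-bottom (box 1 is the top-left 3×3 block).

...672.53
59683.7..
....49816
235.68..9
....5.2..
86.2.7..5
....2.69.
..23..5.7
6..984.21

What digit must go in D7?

7

Cell D7 itself could take any of {1, 5, 7} by direct elimination.
Consider where 7 can go in box 8.
F7 is out (column F already has a 7).
E8 is out (row 8 already has a 7).
F8 is out (row 8 already has a 7).
So the only cell in box 8 that can hold 7 is D7.
Therefore D7 = 7.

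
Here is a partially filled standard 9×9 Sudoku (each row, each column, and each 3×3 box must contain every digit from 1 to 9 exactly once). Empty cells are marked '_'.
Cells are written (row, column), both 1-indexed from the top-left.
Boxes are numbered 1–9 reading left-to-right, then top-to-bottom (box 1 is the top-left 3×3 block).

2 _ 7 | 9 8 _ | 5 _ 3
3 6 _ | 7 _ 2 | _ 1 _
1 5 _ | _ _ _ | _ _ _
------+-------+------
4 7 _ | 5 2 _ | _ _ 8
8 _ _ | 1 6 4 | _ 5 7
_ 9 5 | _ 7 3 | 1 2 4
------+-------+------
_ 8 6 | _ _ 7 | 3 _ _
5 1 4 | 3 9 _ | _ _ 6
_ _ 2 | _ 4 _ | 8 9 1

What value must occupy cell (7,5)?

Cell (7,5) itself could take any of {1, 5} by direct elimination.
Consider where 1 can go in box 8.
(7,4) is out (column 4 already has a 1).
(8,6) is out (row 8 already has a 1).
(9,4) is out (row 9 already has a 1).
(9,6) is out (row 9 already has a 1).
So the only cell in box 8 that can hold 1 is (7,5).
Therefore (7,5) = 1.

1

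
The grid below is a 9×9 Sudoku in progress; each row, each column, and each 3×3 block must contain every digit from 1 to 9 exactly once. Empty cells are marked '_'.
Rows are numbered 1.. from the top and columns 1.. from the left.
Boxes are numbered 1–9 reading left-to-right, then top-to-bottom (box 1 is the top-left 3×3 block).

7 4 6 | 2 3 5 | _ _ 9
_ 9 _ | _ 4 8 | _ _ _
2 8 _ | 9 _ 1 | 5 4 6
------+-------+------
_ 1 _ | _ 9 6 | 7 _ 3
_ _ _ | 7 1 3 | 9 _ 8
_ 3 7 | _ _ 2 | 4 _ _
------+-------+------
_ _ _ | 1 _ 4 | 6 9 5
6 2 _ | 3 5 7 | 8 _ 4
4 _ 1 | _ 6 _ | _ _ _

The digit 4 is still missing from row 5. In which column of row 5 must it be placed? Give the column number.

3

Consider where 4 can go in row 5.
row 5, column 1 is out (column 1 already has a 4).
row 5, column 2 is out (column 2 already has a 4).
row 5, column 8 is out (column 8 already has a 4).
So the only cell in row 5 that can hold 4 is row 5, column 3.
That is column 3.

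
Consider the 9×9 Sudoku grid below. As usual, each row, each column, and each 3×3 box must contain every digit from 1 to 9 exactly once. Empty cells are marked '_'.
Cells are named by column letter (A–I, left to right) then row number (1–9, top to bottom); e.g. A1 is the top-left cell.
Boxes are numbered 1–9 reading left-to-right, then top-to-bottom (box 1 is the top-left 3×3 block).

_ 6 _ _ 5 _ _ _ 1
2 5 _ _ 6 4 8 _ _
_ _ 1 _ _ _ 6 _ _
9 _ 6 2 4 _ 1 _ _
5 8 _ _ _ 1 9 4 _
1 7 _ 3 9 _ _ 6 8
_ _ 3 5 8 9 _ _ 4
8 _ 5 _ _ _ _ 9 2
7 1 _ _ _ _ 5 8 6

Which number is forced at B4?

Row 4 already contains {1, 2, 4, 6, 9}.
Column B already contains {1, 5, 6, 7, 8}.
Its 3×3 block (box 4) already contains {1, 5, 6, 7, 8, 9}.
The only value from 1–9 not eliminated is 3, so B4 = 3.

3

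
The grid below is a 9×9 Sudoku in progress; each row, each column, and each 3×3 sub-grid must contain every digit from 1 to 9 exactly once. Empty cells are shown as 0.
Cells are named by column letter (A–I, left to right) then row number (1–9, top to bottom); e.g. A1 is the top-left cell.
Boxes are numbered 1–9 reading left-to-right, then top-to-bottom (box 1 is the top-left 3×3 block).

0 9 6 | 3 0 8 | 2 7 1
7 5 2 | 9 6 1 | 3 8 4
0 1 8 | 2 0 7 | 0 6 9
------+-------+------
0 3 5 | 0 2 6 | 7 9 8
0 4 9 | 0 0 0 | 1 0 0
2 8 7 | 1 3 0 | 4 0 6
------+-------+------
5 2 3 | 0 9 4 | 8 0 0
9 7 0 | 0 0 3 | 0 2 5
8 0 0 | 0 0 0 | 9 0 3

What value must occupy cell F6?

9

Cell F6 itself could take any of {5, 9} by direct elimination.
Consider where 9 can go in box 5.
D4 is out (row 4 already has a 9).
D5 is out (row 5 already has a 9).
E5 is out (row 5 already has a 9).
F5 is out (row 5 already has a 9).
So the only cell in box 5 that can hold 9 is F6.
Therefore F6 = 9.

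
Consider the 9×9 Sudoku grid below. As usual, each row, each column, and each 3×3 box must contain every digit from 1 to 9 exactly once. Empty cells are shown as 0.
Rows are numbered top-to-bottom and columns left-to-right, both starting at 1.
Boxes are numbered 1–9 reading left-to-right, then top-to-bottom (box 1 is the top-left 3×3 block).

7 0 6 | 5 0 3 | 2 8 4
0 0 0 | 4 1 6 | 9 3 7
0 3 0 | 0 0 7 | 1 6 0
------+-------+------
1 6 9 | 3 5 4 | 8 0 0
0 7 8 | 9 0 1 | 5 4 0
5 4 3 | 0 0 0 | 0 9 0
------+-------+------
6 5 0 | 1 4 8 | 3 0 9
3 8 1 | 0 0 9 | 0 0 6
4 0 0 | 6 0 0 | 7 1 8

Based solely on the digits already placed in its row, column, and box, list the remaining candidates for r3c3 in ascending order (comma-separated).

Row 3 already contains {1, 3, 6, 7}.
Column 3 already contains {1, 3, 6, 8, 9}.
Its 3×3 block (box 1) already contains {3, 6, 7}.
Removing those from 1–9 leaves {2, 4, 5} as the candidates for r3c3.

2,4,5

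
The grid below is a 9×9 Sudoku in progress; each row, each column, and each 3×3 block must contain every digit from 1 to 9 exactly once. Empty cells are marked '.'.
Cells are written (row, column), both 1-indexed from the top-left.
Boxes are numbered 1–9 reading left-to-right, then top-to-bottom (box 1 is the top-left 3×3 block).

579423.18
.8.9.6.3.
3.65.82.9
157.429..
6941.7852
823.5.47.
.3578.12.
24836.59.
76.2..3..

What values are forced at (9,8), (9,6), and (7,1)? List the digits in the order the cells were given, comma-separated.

For (9,8):
  Consider where 8 can go in column 8.
  (3,8) is out (row 3 already has a 8).
  (4,8) is out (box 6 already has a 8).
  So the only cell in column 8 that can hold 8 is (9,8).
  So (9,8) = 8.
For (9,6):
  Consider where 5 can go in column 6.
  (6,6) is out (row 6 already has a 5).
  (7,6) is out (row 7 already has a 5).
  (8,6) is out (row 8 already has a 5).
  So the only cell in column 6 that can hold 5 is (9,6).
  So (9,6) = 5.
For (7,1):
  Row 7 already contains {1, 2, 3, 5, 7, 8}.
  Column 1 already contains {1, 2, 3, 5, 6, 7, 8}.
  Its 3×3 block (box 7) already contains {2, 3, 4, 5, 6, 7, 8}.
  The only value from 1–9 not eliminated is 9, so (7,1) = 9.

8,5,9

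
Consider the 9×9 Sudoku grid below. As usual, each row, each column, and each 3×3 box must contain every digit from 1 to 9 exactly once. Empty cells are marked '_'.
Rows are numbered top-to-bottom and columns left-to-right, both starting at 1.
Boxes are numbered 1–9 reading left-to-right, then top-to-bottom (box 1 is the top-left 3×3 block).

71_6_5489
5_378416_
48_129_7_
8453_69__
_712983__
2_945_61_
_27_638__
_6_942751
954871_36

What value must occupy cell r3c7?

Row 3 already contains {1, 2, 4, 7, 8, 9}.
Column 7 already contains {1, 3, 4, 6, 7, 8, 9}.
Its 3×3 block (box 3) already contains {1, 4, 6, 7, 8, 9}.
The only value from 1–9 not eliminated is 5, so r3c7 = 5.

5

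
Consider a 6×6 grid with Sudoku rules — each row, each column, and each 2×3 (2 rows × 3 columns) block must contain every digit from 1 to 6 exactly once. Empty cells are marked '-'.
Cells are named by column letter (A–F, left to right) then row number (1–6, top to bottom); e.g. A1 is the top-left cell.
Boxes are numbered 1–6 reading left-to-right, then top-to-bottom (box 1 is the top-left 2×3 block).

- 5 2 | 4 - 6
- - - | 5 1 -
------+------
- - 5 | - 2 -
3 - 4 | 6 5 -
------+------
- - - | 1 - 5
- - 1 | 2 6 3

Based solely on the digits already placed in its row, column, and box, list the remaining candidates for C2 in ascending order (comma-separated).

Row 2 already contains {1, 5}.
Column C already contains {1, 2, 4, 5}.
Its 2×3 block (box 1) already contains {2, 5}.
Removing those from 1–6 leaves {3, 6} as the candidates for C2.

3,6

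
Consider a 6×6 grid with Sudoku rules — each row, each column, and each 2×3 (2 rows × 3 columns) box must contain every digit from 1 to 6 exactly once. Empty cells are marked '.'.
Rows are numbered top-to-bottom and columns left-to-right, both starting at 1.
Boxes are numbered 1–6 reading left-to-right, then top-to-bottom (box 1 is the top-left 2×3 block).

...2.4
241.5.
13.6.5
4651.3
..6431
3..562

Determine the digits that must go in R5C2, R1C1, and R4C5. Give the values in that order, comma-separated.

For R5C2:
  Consider where 2 can go in box 5.
  R5C1 is out (column 1 already has a 2).
  R6C2 is out (row 6 already has a 2).
  R6C3 is out (row 6 already has a 2).
  So the only cell in box 5 that can hold 2 is R5C2.
  So R5C2 = 2.
For R1C1:
  Consider where 6 can go in column 1.
  R5C1 is out (row 5 already has a 6).
  So the only cell in column 1 that can hold 6 is R1C1.
  So R1C1 = 6.
For R4C5:
  Row 4 already contains {1, 3, 4, 5, 6}.
  Column 5 already contains {3, 5, 6}.
  Its 2×3 block (box 4) already contains {1, 3, 5, 6}.
  The only value from 1–6 not eliminated is 2, so R4C5 = 2.

2,6,2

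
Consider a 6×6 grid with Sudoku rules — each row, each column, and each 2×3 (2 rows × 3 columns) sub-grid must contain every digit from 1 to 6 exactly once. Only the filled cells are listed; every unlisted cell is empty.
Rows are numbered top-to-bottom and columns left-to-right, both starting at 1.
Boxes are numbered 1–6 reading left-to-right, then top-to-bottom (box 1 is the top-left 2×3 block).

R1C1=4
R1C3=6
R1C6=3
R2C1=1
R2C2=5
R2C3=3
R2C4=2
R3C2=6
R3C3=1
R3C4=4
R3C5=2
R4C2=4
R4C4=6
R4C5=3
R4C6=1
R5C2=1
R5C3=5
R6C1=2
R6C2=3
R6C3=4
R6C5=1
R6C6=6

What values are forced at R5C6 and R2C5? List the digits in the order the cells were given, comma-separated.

For R5C6:
  Consider where 2 can go in column 6.
  R2C6 is out (row 2 already has a 2).
  R3C6 is out (row 3 already has a 2).
  So the only cell in column 6 that can hold 2 is R5C6.
  So R5C6 = 2.
For R2C5:
  Consider where 6 can go in box 2.
  R1C4 is out (row 1 already has a 6).
  R1C5 is out (row 1 already has a 6).
  R2C6 is out (column 6 already has a 6).
  So the only cell in box 2 that can hold 6 is R2C5.
  So R2C5 = 6.

2,6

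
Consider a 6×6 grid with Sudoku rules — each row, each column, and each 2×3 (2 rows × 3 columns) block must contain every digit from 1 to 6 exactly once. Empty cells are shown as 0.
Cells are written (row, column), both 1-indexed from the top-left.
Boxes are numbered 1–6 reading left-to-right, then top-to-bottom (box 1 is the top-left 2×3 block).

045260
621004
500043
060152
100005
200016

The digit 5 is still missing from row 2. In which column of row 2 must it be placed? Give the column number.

Consider where 5 can go in row 2.
(2,5) is out (column 5 already has a 5).
So the only cell in row 2 that can hold 5 is (2,4).
That is column 4.

4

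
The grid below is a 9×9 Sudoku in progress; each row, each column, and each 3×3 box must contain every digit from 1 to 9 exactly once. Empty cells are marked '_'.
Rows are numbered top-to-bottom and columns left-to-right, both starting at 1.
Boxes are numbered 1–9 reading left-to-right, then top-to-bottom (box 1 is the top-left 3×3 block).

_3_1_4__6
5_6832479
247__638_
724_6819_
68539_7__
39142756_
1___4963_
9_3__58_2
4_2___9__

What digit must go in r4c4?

Row 4 already contains {1, 2, 4, 6, 7, 8, 9}.
Column 4 already contains {1, 3, 4, 8}.
Its 3×3 block (box 5) already contains {2, 3, 4, 6, 7, 8, 9}.
The only value from 1–9 not eliminated is 5, so r4c4 = 5.

5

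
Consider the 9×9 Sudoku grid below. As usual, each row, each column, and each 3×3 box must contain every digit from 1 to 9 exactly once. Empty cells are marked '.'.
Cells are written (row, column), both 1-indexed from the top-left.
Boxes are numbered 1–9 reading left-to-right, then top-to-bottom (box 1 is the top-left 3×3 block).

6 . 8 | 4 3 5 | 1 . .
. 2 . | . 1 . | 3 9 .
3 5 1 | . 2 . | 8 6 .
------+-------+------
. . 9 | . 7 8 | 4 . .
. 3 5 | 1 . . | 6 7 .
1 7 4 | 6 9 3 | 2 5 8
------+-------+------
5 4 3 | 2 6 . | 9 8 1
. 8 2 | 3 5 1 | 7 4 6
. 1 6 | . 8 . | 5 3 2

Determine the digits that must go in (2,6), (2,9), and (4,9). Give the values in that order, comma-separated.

For (2,6):
  Consider where 6 can go in box 2.
  (2,4) is out (column 4 already has a 6).
  (3,4) is out (row 3 already has a 6).
  (3,6) is out (row 3 already has a 6).
  So the only cell in box 2 that can hold 6 is (2,6).
  So (2,6) = 6.
For (2,9):
  Consider where 5 can go in row 2.
  (2,1) is out (column 1 already has a 5).
  (2,3) is out (column 3 already has a 5).
  (2,4) is out (box 2 already has a 5).
  (2,6) is out (column 6 already has a 5).
  So the only cell in row 2 that can hold 5 is (2,9).
  So (2,9) = 5.
For (4,9):
  Row 4 already contains {4, 7, 8, 9}.
  Column 9 already contains {1, 2, 6, 8}.
  Its 3×3 block (box 6) already contains {2, 4, 5, 6, 7, 8}.
  The only value from 1–9 not eliminated is 3, so (4,9) = 3.

6,5,3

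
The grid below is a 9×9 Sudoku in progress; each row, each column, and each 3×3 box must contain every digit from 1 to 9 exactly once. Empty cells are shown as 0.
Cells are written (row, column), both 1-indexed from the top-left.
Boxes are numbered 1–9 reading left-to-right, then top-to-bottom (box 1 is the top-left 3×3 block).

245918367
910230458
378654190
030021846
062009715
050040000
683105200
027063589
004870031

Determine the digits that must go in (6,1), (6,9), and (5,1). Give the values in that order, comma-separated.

For (6,1):
  Consider where 8 can go in row 6.
  (6,3) is out (column 3 already has a 8). (6,4) is out (column 4 already has a 8). (6,6) is out (column 6 already has a 8). (6,7) is out (column 7 already has a 8). The remaining empty cells in row 6 are similarly blocked.
  So the only cell in row 6 that can hold 8 is (6,1).
  So (6,1) = 8.
For (6,9):
  Consider where 3 can go in column 9.
  (3,9) is out (row 3 already has a 3).
  (7,9) is out (row 7 already has a 3).
  So the only cell in column 9 that can hold 3 is (6,9).
  So (6,9) = 3.
For (5,1):
  Consider where 4 can go in box 4.
  (4,1) is out (row 4 already has a 4).
  (4,3) is out (row 4 already has a 4).
  (6,1) is out (row 6 already has a 4).
  (6,3) is out (row 6 already has a 4).
  So the only cell in box 4 that can hold 4 is (5,1).
  So (5,1) = 4.

8,3,4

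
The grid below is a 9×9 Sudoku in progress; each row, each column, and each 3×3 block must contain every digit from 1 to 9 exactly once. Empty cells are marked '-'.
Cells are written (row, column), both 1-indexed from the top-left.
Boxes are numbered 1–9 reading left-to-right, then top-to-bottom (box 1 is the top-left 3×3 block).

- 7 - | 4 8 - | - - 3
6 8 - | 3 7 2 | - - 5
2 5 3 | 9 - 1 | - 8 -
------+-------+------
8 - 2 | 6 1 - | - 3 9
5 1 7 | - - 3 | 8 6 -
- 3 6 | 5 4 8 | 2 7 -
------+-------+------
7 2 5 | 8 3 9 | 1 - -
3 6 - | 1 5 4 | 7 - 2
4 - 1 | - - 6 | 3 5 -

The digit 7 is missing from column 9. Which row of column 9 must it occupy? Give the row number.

3

Consider where 7 can go in column 9.
(5,9) is out (row 5 already has a 7).
(6,9) is out (row 6 already has a 7).
(7,9) is out (row 7 already has a 7).
(9,9) is out (box 9 already has a 7).
So the only cell in column 9 that can hold 7 is (3,9).
That is row 3.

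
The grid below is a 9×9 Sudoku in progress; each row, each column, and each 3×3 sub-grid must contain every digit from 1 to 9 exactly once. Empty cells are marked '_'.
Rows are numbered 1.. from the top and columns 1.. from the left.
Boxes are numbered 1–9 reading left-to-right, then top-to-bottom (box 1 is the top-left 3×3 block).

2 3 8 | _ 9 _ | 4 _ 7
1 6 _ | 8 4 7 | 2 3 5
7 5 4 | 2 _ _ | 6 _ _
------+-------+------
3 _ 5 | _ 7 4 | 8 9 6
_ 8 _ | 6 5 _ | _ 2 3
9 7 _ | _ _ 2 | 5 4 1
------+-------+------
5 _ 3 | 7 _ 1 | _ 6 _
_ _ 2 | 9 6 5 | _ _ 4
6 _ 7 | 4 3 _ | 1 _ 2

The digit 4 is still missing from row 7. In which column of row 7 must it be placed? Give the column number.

Consider where 4 can go in row 7.
row 7, column 5 is out (column 5 already has a 4).
row 7, column 7 is out (column 7 already has a 4).
row 7, column 9 is out (column 9 already has a 4).
So the only cell in row 7 that can hold 4 is row 7, column 2.
That is column 2.

2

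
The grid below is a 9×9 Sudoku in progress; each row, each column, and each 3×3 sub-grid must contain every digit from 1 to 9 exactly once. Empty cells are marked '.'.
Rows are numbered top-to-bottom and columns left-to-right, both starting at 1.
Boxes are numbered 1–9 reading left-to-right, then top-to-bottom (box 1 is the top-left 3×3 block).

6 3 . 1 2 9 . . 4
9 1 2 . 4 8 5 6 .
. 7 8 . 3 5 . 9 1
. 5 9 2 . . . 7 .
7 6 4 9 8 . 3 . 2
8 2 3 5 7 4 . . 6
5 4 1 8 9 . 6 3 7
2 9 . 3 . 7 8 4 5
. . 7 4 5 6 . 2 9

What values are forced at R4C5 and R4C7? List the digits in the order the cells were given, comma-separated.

6,4

For R4C5:
  Consider where 6 can go in box 5.
  R4C6 is out (column 6 already has a 6).
  R5C6 is out (row 5 already has a 6).
  So the only cell in box 5 that can hold 6 is R4C5.
  So R4C5 = 6.
For R4C7:
  Consider where 4 can go in column 7.
  R1C7 is out (row 1 already has a 4).
  R3C7 is out (box 3 already has a 4).
  R6C7 is out (row 6 already has a 4).
  R9C7 is out (row 9 already has a 4).
  So the only cell in column 7 that can hold 4 is R4C7.
  So R4C7 = 4.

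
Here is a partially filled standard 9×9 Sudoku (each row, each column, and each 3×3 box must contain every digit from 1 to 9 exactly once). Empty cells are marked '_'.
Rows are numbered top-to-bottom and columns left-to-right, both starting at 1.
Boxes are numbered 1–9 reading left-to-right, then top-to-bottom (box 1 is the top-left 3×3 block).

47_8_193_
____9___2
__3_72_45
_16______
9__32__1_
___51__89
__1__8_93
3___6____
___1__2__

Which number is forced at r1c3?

2

Cell r1c3 itself could take any of {2, 5} by direct elimination.
Consider where 2 can go in box 1.
r2c1 is out (row 2 already has a 2).
r2c2 is out (row 2 already has a 2).
r2c3 is out (row 2 already has a 2).
r3c1 is out (row 3 already has a 2).
r3c2 is out (row 3 already has a 2).
So the only cell in box 1 that can hold 2 is r1c3.
Therefore r1c3 = 2.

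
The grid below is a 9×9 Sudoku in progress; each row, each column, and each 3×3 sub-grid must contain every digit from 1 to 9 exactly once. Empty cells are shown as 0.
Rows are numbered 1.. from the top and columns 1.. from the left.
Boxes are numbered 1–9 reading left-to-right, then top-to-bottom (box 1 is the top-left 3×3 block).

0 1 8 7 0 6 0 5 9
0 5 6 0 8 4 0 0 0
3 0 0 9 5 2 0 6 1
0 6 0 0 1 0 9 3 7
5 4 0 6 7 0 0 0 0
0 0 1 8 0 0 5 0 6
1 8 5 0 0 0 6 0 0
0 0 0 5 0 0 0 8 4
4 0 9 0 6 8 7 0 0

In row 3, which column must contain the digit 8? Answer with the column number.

Consider where 8 can go in row 3.
row 3, column 2 is out (column 2 already has a 8).
row 3, column 3 is out (column 3 already has a 8).
So the only cell in row 3 that can hold 8 is row 3, column 7.
That is column 7.

7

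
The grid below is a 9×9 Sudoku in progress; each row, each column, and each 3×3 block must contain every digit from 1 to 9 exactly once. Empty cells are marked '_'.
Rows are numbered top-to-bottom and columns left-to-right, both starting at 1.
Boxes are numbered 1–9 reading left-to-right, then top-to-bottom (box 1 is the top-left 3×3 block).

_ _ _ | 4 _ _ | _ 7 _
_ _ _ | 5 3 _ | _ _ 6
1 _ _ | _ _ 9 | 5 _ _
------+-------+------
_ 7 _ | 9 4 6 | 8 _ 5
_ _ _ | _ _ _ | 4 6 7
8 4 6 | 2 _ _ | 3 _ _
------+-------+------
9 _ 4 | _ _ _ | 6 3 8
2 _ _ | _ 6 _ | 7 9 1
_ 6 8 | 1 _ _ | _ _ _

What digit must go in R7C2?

Cell R7C2 itself could take any of {1, 5} by direct elimination.
Consider where 1 can go in box 7.
R8C2 is out (row 8 already has a 1).
R8C3 is out (row 8 already has a 1).
R9C1 is out (row 9 already has a 1).
So the only cell in box 7 that can hold 1 is R7C2.
Therefore R7C2 = 1.

1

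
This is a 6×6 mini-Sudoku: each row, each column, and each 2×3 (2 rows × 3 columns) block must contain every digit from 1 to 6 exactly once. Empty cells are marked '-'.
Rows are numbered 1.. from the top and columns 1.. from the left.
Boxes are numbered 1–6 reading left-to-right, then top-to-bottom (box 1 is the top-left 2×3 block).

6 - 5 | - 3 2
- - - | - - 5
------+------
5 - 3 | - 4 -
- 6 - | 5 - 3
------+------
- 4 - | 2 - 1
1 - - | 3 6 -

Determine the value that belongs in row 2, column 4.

Cell row 2, column 4 itself could take any of {1, 4, 6} by direct elimination.
Consider where 6 can go in box 2.
row 1, column 4 is out (row 1 already has a 6).
row 2, column 5 is out (column 5 already has a 6).
So the only cell in box 2 that can hold 6 is row 2, column 4.
Therefore row 2, column 4 = 6.

6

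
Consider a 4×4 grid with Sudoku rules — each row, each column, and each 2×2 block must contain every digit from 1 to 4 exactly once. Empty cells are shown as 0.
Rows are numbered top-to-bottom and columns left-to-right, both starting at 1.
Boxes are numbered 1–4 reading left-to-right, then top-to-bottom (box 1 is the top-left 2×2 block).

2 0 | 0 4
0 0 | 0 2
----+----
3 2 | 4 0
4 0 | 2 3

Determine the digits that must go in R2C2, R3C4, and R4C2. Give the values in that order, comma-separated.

4,1,1

For R2C2:
  Consider where 4 can go in box 1.
  R1C2 is out (row 1 already has a 4).
  R2C1 is out (column 1 already has a 4).
  So the only cell in box 1 that can hold 4 is R2C2.
  So R2C2 = 4.
For R3C4:
  Row 3 already contains {2, 3, 4}.
  Column 4 already contains {2, 3, 4}.
  Its 2×2 block (box 4) already contains {2, 3, 4}.
  The only value from 1–4 not eliminated is 1, so R3C4 = 1.
For R4C2:
  Row 4 already contains {2, 3, 4}.
  Column 2 already contains {2}.
  Its 2×2 block (box 3) already contains {2, 3, 4}.
  The only value from 1–4 not eliminated is 1, so R4C2 = 1.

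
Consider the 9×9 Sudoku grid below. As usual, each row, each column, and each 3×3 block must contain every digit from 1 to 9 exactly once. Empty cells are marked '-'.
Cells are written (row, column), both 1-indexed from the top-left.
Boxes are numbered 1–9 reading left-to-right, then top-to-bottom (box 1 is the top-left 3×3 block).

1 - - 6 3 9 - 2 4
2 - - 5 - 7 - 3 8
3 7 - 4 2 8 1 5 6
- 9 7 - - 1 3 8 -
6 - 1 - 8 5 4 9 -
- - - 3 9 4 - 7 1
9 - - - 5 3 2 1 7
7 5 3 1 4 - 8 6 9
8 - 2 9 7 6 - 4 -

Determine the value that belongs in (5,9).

2

Row 5 already contains {1, 4, 5, 6, 8, 9}.
Column 9 already contains {1, 4, 6, 7, 8, 9}.
Its 3×3 block (box 6) already contains {1, 3, 4, 7, 8, 9}.
The only value from 1–9 not eliminated is 2, so (5,9) = 2.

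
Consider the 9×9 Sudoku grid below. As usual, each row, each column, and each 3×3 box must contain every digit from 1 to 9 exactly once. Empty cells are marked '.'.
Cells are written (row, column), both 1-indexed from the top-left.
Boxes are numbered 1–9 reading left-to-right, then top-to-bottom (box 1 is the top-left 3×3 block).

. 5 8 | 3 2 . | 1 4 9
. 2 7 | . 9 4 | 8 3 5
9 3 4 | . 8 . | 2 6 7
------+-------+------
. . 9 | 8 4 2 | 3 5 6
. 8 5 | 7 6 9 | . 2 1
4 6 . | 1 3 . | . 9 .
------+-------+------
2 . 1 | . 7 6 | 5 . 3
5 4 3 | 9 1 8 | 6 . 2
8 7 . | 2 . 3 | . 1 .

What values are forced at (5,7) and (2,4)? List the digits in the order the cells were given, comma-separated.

For (5,7):
  Row 5 already contains {1, 2, 5, 6, 7, 8, 9}.
  Column 7 already contains {1, 2, 3, 5, 6, 8}.
  Its 3×3 block (box 6) already contains {1, 2, 3, 5, 6, 9}.
  The only value from 1–9 not eliminated is 4, so (5,7) = 4.
For (2,4):
  Row 2 already contains {2, 3, 4, 5, 7, 8, 9}.
  Column 4 already contains {1, 2, 3, 7, 8, 9}.
  Its 3×3 block (box 2) already contains {2, 3, 4, 8, 9}.
  The only value from 1–9 not eliminated is 6, so (2,4) = 6.

4,6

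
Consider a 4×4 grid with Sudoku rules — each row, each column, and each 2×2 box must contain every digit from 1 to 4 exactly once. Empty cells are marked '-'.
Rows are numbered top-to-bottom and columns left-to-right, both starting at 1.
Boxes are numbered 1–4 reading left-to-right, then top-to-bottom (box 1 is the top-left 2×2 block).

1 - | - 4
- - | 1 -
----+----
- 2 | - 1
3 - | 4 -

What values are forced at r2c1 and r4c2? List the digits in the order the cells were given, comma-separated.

2,1

For r2c1:
  Consider where 2 can go in box 1.
  r1c2 is out (column 2 already has a 2).
  r2c2 is out (column 2 already has a 2).
  So the only cell in box 1 that can hold 2 is r2c1.
  So r2c1 = 2.
For r4c2:
  Row 4 already contains {3, 4}.
  Column 2 already contains {2}.
  Its 2×2 block (box 3) already contains {2, 3}.
  The only value from 1–4 not eliminated is 1, so r4c2 = 1.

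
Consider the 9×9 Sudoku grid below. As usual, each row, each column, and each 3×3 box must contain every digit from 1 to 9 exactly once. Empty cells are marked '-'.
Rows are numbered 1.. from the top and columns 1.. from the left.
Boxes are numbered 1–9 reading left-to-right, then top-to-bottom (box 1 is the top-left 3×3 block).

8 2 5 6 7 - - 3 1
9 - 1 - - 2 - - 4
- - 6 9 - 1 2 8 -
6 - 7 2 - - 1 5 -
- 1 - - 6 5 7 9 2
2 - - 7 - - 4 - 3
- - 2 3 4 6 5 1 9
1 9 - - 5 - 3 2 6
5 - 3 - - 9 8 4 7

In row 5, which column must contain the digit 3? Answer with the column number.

1

Consider where 3 can go in row 5.
row 5, column 3 is out (column 3 already has a 3).
row 5, column 4 is out (column 4 already has a 3).
So the only cell in row 5 that can hold 3 is row 5, column 1.
That is column 1.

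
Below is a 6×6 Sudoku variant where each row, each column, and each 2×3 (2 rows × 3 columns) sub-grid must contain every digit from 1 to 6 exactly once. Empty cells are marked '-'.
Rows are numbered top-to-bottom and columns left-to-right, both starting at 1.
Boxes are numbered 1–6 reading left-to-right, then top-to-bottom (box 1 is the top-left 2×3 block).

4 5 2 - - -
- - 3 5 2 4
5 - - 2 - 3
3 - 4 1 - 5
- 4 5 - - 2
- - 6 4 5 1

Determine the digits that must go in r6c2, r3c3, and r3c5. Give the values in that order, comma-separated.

For r6c2:
  Consider where 3 can go in row 6.
  r6c1 is out (column 1 already has a 3).
  So the only cell in row 6 that can hold 3 is r6c2.
  So r6c2 = 3.
For r3c3:
  Row 3 already contains {2, 3, 5}.
  Column 3 already contains {2, 3, 4, 5, 6}.
  Its 2×3 block (box 3) already contains {3, 4, 5}.
  The only value from 1–6 not eliminated is 1, so r3c3 = 1.
For r3c5:
  Consider where 4 can go in row 3.
  r3c2 is out (column 2 already has a 4).
  r3c3 is out (column 3 already has a 4).
  So the only cell in row 3 that can hold 4 is r3c5.
  So r3c5 = 4.

3,1,4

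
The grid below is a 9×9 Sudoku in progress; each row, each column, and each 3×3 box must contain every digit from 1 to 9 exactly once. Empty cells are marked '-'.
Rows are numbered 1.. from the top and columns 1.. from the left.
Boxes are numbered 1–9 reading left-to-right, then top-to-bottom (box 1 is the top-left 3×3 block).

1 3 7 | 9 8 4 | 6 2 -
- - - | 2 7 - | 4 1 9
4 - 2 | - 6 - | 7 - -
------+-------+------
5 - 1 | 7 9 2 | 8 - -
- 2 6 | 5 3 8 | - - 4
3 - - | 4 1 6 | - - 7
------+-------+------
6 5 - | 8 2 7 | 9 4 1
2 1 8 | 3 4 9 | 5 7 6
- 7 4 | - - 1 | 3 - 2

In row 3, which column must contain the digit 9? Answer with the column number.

Consider where 9 can go in row 3.
row 3, column 4 is out (column 4 already has a 9).
row 3, column 6 is out (column 6 already has a 9).
row 3, column 8 is out (box 3 already has a 9).
row 3, column 9 is out (column 9 already has a 9).
So the only cell in row 3 that can hold 9 is row 3, column 2.
That is column 2.

2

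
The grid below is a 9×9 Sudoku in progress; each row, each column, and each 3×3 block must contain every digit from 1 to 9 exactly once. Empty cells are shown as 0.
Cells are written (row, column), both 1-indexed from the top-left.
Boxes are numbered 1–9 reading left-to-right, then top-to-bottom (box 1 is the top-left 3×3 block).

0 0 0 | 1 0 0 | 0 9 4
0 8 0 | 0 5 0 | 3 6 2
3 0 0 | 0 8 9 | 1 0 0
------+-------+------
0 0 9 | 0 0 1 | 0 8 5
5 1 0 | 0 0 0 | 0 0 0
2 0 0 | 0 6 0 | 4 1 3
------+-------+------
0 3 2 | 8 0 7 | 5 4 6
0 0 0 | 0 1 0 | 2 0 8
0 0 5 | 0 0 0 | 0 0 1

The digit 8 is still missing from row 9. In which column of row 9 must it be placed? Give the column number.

1

Consider where 8 can go in row 9.
(9,2) is out (column 2 already has a 8). (9,4) is out (column 4 already has a 8). (9,5) is out (column 5 already has a 8). (9,6) is out (box 8 already has a 8). The remaining empty cells in row 9 are similarly blocked.
So the only cell in row 9 that can hold 8 is (9,1).
That is column 1.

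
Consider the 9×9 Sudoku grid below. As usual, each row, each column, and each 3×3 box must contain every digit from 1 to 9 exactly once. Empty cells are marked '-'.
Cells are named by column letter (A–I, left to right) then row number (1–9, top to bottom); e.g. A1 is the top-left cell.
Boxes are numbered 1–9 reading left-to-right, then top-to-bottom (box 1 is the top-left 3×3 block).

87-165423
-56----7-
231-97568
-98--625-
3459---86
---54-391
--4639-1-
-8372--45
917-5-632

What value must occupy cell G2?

Cell G2 itself could take any of {1, 9} by direct elimination.
Consider where 1 can go in row 2.
A2 is out (box 1 already has a 1).
D2 is out (column D already has a 1).
E2 is out (box 2 already has a 1).
F2 is out (box 2 already has a 1).
I2 is out (column I already has a 1).
So the only cell in row 2 that can hold 1 is G2.
Therefore G2 = 1.

1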